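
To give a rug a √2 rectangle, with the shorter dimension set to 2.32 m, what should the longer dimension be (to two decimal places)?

root-2 ≈ 1.41421.
Longer side = 2.32 × 1.41421 ≈ 3.2810 → 3.28 m.

3.28 m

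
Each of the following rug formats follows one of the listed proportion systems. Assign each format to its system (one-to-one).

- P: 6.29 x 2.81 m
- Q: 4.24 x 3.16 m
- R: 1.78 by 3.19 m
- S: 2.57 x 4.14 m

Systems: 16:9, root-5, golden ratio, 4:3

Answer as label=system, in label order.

P=root-5, Q=4:3, R=16:9, S=golden ratio

Ratios: P ≈ 2.238; Q ≈ 1.342; R ≈ 1.792; S ≈ 1.611.
Targets: 16:9 ≈ 1.778; root-5 ≈ 2.236; golden ratio ≈ 1.618; 4:3 ≈ 1.333.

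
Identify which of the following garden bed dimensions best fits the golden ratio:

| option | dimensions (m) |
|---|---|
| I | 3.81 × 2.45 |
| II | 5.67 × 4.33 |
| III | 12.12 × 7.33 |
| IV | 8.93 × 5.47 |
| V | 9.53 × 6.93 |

IV

Ratios (long/short): I ≈ 1.555; II ≈ 1.309; III ≈ 1.653; IV ≈ 1.633; V ≈ 1.375.
golden ratio ≈ 1.618; option IV is nearest (Δ 0.015).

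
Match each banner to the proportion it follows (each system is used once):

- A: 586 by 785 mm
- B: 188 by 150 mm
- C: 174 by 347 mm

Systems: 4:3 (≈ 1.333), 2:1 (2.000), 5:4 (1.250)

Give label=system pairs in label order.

Ratios: A ≈ 1.340; B ≈ 1.253; C ≈ 1.994.
Targets: 4:3 ≈ 1.333; 2:1 ≈ 2.000; 5:4 ≈ 1.250.

A=4:3, B=5:4, C=2:1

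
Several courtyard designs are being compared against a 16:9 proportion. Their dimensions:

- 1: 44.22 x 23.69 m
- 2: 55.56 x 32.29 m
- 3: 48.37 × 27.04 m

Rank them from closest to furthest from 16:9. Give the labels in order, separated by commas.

3, 2, 1

1: 44.22/23.69 ≈ 1.867 → |1.867 − 1.778| = 0.089
2: 55.56/32.29 ≈ 1.721 → |1.721 − 1.778| = 0.057
3: 48.37/27.04 ≈ 1.789 → |1.789 − 1.778| = 0.011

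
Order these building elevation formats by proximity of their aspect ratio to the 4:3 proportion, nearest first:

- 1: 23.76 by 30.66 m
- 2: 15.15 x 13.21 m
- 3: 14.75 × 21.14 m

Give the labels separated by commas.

1, 3, 2

1: 30.66/23.76 ≈ 1.290 → |1.290 − 1.333| = 0.043
2: 15.15/13.21 ≈ 1.147 → |1.147 − 1.333| = 0.186
3: 21.14/14.75 ≈ 1.433 → |1.433 − 1.333| = 0.100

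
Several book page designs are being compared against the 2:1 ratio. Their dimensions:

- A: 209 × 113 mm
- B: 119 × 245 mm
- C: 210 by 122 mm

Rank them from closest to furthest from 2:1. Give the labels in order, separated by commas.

B, A, C

A: 209/113 ≈ 1.850 → |1.850 − 2.000| = 0.150
B: 245/119 ≈ 2.059 → |2.059 − 2.000| = 0.059
C: 210/122 ≈ 1.721 → |1.721 − 2.000| = 0.279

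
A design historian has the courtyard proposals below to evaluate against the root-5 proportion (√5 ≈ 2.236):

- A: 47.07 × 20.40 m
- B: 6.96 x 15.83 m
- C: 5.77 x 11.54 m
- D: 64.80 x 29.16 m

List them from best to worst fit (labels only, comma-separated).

Ratios: A = 47.07 / 20.40 ≈ 2.307; B = 15.83 / 6.96 ≈ 2.274; C = 11.54 / 5.77 ≈ 2.000; D = 64.80 / 29.16 ≈ 2.222.
|Δ from 2.236|: A 0.071; B 0.038; C 0.236; D 0.014.

D, B, A, C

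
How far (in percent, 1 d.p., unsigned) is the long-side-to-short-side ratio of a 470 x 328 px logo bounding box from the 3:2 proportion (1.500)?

4.5%

Ratio = 470 / 328 ≈ 1.4329.
Ideal 3:2 = 1.5000. |1.4329 − 1.5000| / 1.5000 ≈ 4.47% → 4.5%.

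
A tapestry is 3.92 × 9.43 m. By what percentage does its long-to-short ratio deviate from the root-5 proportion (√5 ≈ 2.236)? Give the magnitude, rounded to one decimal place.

7.6%

Ratio = 9.43 / 3.92 ≈ 2.4056.
Ideal root-5 ≈ 2.2361. |2.4056 − 2.2361| / 2.2361 ≈ 7.58% → 7.6%.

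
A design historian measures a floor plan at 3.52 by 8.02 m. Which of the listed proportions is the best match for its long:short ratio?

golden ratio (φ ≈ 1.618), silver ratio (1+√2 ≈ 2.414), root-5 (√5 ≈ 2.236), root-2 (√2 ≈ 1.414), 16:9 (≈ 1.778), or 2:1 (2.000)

Ratio = 8.02 / 3.52 ≈ 2.278.
Distances: golden ratio 1.618 (Δ 0.660); silver ratio 2.414 (Δ 0.136); root-5 2.236 (Δ 0.042); root-2 1.414 (Δ 0.864); 16:9 1.778 (Δ 0.500); 2:1 2.000 (Δ 0.278).

root-5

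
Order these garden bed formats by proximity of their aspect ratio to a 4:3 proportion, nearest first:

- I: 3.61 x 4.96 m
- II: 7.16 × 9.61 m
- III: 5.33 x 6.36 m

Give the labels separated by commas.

Ratios: I = 4.96 / 3.61 ≈ 1.374; II = 9.61 / 7.16 ≈ 1.342; III = 6.36 / 5.33 ≈ 1.193.
|Δ from 1.333|: I 0.041; II 0.009; III 0.140.

II, I, III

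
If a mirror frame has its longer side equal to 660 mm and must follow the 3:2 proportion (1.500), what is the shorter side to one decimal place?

3:2 = 1.50000.
Shorter side = 660 ÷ 1.50000 ≈ 440.000 → 440.0 mm.

440.0 mm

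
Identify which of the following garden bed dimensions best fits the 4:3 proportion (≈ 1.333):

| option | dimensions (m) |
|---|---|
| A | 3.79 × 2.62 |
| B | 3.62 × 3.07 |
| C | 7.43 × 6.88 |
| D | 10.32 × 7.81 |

Ratios (long/short): A ≈ 1.447; B ≈ 1.179; C ≈ 1.080; D ≈ 1.321.
4:3 ≈ 1.333; option D is nearest (Δ 0.012).

D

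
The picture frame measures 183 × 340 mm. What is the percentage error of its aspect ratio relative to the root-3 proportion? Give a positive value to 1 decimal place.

7.3%

Ratio = 340 / 183 ≈ 1.8579.
Ideal root-3 ≈ 1.7321. |1.8579 − 1.7321| / 1.7321 ≈ 7.26% → 7.3%.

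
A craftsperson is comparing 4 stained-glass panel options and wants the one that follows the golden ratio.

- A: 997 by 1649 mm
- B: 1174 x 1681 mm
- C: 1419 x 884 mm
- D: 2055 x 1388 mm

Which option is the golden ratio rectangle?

C

Target golden ratio ≈ 1.618.
A: 1.654 (Δ0.036)  B: 1.432 (Δ0.186)  C: 1.605 (Δ0.013)  D: 1.481 (Δ0.137)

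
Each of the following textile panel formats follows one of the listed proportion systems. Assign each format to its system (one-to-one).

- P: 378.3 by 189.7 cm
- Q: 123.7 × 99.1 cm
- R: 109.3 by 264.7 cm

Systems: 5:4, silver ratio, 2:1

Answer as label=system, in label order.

P = 378.3/189.7 ≈ 1.994 → 2:1 (2.000)
Q = 123.7/99.1 ≈ 1.248 → 5:4 (1.250)
R = 264.7/109.3 ≈ 2.422 → silver ratio (2.414)

P=2:1, Q=5:4, R=silver ratio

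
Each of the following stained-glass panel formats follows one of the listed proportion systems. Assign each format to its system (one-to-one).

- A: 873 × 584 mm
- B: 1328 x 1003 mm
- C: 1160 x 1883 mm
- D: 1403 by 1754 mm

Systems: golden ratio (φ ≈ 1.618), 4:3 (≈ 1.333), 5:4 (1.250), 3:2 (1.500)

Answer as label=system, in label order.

A=3:2, B=4:3, C=golden ratio, D=5:4

A = 873/584 ≈ 1.495 → 3:2 (1.500)
B = 1328/1003 ≈ 1.324 → 4:3 (1.333)
C = 1883/1160 ≈ 1.623 → golden ratio (1.618)
D = 1754/1403 ≈ 1.250 → 5:4 (1.250)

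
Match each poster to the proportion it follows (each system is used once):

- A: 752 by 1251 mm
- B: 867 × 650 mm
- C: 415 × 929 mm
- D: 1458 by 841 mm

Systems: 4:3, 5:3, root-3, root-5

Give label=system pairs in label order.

A = 1251/752 ≈ 1.664 → 5:3 (1.667)
B = 867/650 ≈ 1.334 → 4:3 (1.333)
C = 929/415 ≈ 2.239 → root-5 (2.236)
D = 1458/841 ≈ 1.734 → root-3 (1.732)

A=5:3, B=4:3, C=root-5, D=root-3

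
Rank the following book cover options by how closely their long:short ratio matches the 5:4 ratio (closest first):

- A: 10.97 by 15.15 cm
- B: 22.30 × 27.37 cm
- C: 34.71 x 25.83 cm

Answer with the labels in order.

B, C, A

A: 15.15/10.97 ≈ 1.381 → |1.381 − 1.250| = 0.131
B: 27.37/22.30 ≈ 1.227 → |1.227 − 1.250| = 0.023
C: 34.71/25.83 ≈ 1.344 → |1.344 − 1.250| = 0.094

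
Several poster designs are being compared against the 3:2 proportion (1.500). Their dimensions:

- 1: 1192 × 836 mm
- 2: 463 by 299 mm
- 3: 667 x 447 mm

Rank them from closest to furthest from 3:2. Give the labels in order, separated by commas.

3, 2, 1

1: 1192/836 ≈ 1.426 → |1.426 − 1.500| = 0.074
2: 463/299 ≈ 1.548 → |1.548 − 1.500| = 0.048
3: 667/447 ≈ 1.492 → |1.492 − 1.500| = 0.008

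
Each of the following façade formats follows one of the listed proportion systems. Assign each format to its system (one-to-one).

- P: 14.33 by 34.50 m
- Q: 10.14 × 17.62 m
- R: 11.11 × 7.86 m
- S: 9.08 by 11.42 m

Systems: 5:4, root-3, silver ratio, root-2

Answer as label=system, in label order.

Ratios: P ≈ 2.408; Q ≈ 1.738; R ≈ 1.413; S ≈ 1.258.
Targets: 5:4 ≈ 1.250; root-3 ≈ 1.732; silver ratio ≈ 2.414; root-2 ≈ 1.414.

P=silver ratio, Q=root-3, R=root-2, S=5:4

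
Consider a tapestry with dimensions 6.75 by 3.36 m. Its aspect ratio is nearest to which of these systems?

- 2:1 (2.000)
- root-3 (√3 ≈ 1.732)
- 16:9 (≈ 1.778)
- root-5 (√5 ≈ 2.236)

2:1

6.75/3.36 ≈ 2.009. Nearest candidates are 2:1 (2.000, off by 0.009) and root-5 (2.236, off by 0.227).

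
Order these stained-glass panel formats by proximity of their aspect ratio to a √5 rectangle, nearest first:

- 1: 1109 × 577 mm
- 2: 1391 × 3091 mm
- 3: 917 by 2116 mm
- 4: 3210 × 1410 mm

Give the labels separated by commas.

1: 1109/577 ≈ 1.922 → |1.922 − 2.236| = 0.314
2: 3091/1391 ≈ 2.222 → |2.222 − 2.236| = 0.014
3: 2116/917 ≈ 2.308 → |2.308 − 2.236| = 0.072
4: 3210/1410 ≈ 2.277 → |2.277 − 2.236| = 0.041

2, 4, 3, 1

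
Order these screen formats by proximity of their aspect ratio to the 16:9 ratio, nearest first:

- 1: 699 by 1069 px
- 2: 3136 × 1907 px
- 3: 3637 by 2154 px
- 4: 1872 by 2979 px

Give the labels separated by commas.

3, 2, 4, 1

1: 1069/699 ≈ 1.529 → |1.529 − 1.778| = 0.249
2: 3136/1907 ≈ 1.644 → |1.644 − 1.778| = 0.134
3: 3637/2154 ≈ 1.688 → |1.688 − 1.778| = 0.090
4: 2979/1872 ≈ 1.591 → |1.591 − 1.778| = 0.187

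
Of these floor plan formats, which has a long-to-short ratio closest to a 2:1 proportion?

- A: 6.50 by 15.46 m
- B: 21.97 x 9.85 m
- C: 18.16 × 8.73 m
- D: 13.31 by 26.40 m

D

Ratios (long/short): A ≈ 2.378; B ≈ 2.230; C ≈ 2.080; D ≈ 1.983.
2:1 ≈ 2.000; option D is nearest (Δ 0.017).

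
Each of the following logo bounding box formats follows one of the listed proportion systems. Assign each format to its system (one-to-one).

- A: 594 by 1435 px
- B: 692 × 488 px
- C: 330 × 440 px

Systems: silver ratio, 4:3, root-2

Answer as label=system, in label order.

A=silver ratio, B=root-2, C=4:3

Ratios: A ≈ 2.416; B ≈ 1.418; C ≈ 1.333.
Targets: silver ratio ≈ 2.414; 4:3 ≈ 1.333; root-2 ≈ 1.414.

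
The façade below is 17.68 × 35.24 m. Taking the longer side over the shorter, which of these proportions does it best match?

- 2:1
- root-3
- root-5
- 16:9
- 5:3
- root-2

2:1

35.24/17.68 ≈ 1.993. Nearest candidates are 2:1 (2.000, off by 0.007) and 16:9 (1.778, off by 0.215).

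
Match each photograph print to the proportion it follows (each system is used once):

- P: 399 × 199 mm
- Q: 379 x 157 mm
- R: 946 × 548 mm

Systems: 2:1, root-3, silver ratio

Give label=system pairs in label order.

P = 399/199 ≈ 2.005 → 2:1 (2.000)
Q = 379/157 ≈ 2.414 → silver ratio (2.414)
R = 946/548 ≈ 1.726 → root-3 (1.732)

P=2:1, Q=silver ratio, R=root-3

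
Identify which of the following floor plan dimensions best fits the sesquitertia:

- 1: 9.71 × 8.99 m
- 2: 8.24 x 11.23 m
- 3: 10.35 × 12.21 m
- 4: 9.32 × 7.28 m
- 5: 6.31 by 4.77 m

5

Ratios (long/short): 1 ≈ 1.080; 2 ≈ 1.363; 3 ≈ 1.180; 4 ≈ 1.280; 5 ≈ 1.323.
4:3 ≈ 1.333; option 5 is nearest (Δ 0.010).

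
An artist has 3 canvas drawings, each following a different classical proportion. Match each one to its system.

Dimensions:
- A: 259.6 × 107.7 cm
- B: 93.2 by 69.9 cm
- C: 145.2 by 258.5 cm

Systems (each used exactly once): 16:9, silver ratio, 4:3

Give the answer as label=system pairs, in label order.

A=silver ratio, B=4:3, C=16:9

A = 259.6/107.7 ≈ 2.410 → silver ratio (2.414)
B = 93.2/69.9 ≈ 1.333 → 4:3 (1.333)
C = 258.5/145.2 ≈ 1.780 → 16:9 (1.778)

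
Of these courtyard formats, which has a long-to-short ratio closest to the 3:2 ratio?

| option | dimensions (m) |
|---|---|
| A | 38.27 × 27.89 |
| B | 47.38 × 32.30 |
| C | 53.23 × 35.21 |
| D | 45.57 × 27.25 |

Ratios (long/short): A ≈ 1.372; B ≈ 1.467; C ≈ 1.512; D ≈ 1.672.
3:2 ≈ 1.500; option C is nearest (Δ 0.012).

C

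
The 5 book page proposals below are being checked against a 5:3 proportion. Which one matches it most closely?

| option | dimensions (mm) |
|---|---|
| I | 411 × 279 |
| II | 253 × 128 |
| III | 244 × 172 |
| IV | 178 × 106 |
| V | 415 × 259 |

Target 5:3 ≈ 1.667.
I: 1.473 (Δ0.194)  II: 1.977 (Δ0.310)  III: 1.419 (Δ0.248)  IV: 1.679 (Δ0.012)  V: 1.602 (Δ0.065)

IV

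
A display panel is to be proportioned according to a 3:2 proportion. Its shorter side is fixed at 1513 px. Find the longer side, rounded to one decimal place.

2269.5 px

3:2 = 1.50000.
Longer side = 1513 × 1.50000 ≈ 2269.500 → 2269.5 px.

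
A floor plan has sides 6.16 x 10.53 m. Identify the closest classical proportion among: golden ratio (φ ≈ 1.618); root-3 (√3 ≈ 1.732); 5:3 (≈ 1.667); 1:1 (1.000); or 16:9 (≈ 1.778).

root-3

Ratio = 10.53 / 6.16 ≈ 1.709.
Distances: golden ratio 1.618 (Δ 0.091); root-3 1.732 (Δ 0.023); 5:3 1.667 (Δ 0.042); 1:1 1.000 (Δ 0.709); 16:9 1.778 (Δ 0.069).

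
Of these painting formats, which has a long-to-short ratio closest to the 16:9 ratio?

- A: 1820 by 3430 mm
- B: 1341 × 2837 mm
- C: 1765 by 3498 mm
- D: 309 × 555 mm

D

Ratios (long/short): A ≈ 1.885; B ≈ 2.116; C ≈ 1.982; D ≈ 1.796.
16:9 ≈ 1.778; option D is nearest (Δ 0.018).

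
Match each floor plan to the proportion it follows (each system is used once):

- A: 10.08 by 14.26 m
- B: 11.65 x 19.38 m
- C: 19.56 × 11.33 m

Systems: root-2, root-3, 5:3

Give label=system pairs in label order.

A = 14.26/10.08 ≈ 1.415 → root-2 (1.414)
B = 19.38/11.65 ≈ 1.664 → 5:3 (1.667)
C = 19.56/11.33 ≈ 1.726 → root-3 (1.732)

A=root-2, B=5:3, C=root-3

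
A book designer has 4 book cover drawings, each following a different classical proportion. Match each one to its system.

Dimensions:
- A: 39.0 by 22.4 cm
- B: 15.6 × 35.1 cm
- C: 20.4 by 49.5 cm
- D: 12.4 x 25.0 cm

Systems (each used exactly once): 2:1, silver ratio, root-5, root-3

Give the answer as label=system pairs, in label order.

A=root-3, B=root-5, C=silver ratio, D=2:1

A = 39.0/22.4 ≈ 1.741 → root-3 (1.732)
B = 35.1/15.6 ≈ 2.250 → root-5 (2.236)
C = 49.5/20.4 ≈ 2.426 → silver ratio (2.414)
D = 25.0/12.4 ≈ 2.016 → 2:1 (2.000)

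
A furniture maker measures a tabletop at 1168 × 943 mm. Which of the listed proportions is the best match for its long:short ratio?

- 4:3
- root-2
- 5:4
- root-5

5:4

1168/943 ≈ 1.239. Nearest candidates are 5:4 (1.250, off by 0.011) and 4:3 (1.333, off by 0.094).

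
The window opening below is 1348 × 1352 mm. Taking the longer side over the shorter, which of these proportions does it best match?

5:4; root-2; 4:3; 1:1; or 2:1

1352/1348 ≈ 1.003. Nearest candidates are 1:1 (1.000, off by 0.003) and 5:4 (1.250, off by 0.247).

1:1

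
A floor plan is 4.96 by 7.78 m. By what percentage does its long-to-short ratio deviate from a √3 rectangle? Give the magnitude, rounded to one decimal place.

9.4%

Ratio = 7.78 / 4.96 ≈ 1.5685.
Ideal root-3 ≈ 1.7321. |1.5685 − 1.7321| / 1.7321 ≈ 9.45% → 9.4%.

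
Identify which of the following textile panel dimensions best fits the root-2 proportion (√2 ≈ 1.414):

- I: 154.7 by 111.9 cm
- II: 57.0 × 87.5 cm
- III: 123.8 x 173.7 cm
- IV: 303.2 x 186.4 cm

III

Target root-2 ≈ 1.414.
I: 1.382 (Δ0.032)  II: 1.535 (Δ0.121)  III: 1.403 (Δ0.011)  IV: 1.627 (Δ0.213)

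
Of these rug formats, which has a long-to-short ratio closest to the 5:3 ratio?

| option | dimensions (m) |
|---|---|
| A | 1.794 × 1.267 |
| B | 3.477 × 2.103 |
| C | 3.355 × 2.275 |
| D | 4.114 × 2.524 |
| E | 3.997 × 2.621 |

Target 5:3 ≈ 1.667.
A: 1.416 (Δ0.251)  B: 1.653 (Δ0.014)  C: 1.475 (Δ0.192)  D: 1.630 (Δ0.037)  E: 1.525 (Δ0.142)

B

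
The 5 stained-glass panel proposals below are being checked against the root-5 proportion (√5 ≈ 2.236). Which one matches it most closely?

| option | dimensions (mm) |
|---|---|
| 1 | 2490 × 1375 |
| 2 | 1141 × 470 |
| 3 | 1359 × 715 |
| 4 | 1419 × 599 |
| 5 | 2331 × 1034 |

Target root-5 ≈ 2.236.
1: 1.811 (Δ0.425)  2: 2.428 (Δ0.192)  3: 1.901 (Δ0.335)  4: 2.369 (Δ0.133)  5: 2.254 (Δ0.018)

5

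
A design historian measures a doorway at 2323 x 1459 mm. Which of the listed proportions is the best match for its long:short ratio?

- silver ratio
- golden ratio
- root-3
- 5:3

2323/1459 ≈ 1.592. Nearest candidates are golden ratio (1.618, off by 0.026) and 5:3 (1.667, off by 0.075).

golden ratio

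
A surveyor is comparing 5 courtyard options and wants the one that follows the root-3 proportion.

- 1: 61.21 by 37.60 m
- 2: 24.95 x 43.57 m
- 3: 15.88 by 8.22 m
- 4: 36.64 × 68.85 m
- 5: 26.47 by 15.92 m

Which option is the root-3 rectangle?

2

Ratios (long/short): 1 ≈ 1.628; 2 ≈ 1.746; 3 ≈ 1.932; 4 ≈ 1.879; 5 ≈ 1.663.
root-3 ≈ 1.732; option 2 is nearest (Δ 0.014).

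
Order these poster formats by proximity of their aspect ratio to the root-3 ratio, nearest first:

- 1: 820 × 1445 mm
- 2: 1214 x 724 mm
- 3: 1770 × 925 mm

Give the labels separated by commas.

1, 2, 3

1: 1445/820 ≈ 1.762 → |1.762 − 1.732| = 0.030
2: 1214/724 ≈ 1.677 → |1.677 − 1.732| = 0.055
3: 1770/925 ≈ 1.914 → |1.914 − 1.732| = 0.182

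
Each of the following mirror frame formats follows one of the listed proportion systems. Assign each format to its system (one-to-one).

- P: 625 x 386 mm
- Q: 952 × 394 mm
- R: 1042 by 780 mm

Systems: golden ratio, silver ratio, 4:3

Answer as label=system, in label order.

P=golden ratio, Q=silver ratio, R=4:3

P = 625/386 ≈ 1.619 → golden ratio (1.618)
Q = 952/394 ≈ 2.416 → silver ratio (2.414)
R = 1042/780 ≈ 1.336 → 4:3 (1.333)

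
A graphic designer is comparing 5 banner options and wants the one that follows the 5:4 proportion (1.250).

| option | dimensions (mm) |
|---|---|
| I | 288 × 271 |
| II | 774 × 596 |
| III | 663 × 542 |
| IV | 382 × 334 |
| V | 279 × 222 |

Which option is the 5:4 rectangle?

V

Target 5:4 ≈ 1.250.
I: 1.063 (Δ0.187)  II: 1.299 (Δ0.049)  III: 1.223 (Δ0.027)  IV: 1.144 (Δ0.106)  V: 1.257 (Δ0.007)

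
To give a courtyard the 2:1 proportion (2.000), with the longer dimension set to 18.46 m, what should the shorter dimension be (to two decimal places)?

2:1 = 2.00000.
Shorter side = 18.46 ÷ 2.00000 ≈ 9.2300 → 9.23 m.

9.23 m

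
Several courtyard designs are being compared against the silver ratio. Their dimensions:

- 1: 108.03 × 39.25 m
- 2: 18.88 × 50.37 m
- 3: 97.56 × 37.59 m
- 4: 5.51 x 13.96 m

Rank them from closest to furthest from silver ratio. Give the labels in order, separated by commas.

4, 3, 2, 1

1: 108.03/39.25 ≈ 2.752 → |2.752 − 2.414| = 0.338
2: 50.37/18.88 ≈ 2.668 → |2.668 − 2.414| = 0.254
3: 97.56/37.59 ≈ 2.595 → |2.595 − 2.414| = 0.181
4: 13.96/5.51 ≈ 2.534 → |2.534 − 2.414| = 0.120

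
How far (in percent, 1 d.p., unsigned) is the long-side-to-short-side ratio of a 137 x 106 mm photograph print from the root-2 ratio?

Ratio = 137 / 106 ≈ 1.2925.
Ideal root-2 ≈ 1.4142. |1.2925 − 1.4142| / 1.4142 ≈ 8.61% → 8.6%.

8.6%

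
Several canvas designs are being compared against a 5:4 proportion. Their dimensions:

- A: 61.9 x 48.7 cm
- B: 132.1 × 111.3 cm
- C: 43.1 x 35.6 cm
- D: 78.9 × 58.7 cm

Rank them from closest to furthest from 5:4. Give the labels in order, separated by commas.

A, C, B, D

Ratios: A = 61.9 / 48.7 ≈ 1.271; B = 132.1 / 111.3 ≈ 1.187; C = 43.1 / 35.6 ≈ 1.211; D = 78.9 / 58.7 ≈ 1.344.
|Δ from 1.250|: A 0.021; B 0.063; C 0.039; D 0.094.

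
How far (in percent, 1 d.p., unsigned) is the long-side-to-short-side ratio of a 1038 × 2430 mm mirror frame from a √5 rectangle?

4.7%

Ratio = 2430 / 1038 ≈ 2.3410.
Ideal root-5 ≈ 2.2361. |2.3410 − 2.2361| / 2.2361 ≈ 4.69% → 4.7%.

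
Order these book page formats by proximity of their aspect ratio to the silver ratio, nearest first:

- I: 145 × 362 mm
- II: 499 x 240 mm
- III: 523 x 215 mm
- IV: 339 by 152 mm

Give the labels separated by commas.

III, I, IV, II

I: 362/145 ≈ 2.497 → |2.497 − 2.414| = 0.083
II: 499/240 ≈ 2.079 → |2.079 − 2.414| = 0.335
III: 523/215 ≈ 2.433 → |2.433 − 2.414| = 0.019
IV: 339/152 ≈ 2.230 → |2.230 − 2.414| = 0.184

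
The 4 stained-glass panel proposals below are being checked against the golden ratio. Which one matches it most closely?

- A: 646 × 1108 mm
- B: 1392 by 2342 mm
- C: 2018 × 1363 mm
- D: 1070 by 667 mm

D

Ratios (long/short): A ≈ 1.715; B ≈ 1.682; C ≈ 1.481; D ≈ 1.604.
golden ratio ≈ 1.618; option D is nearest (Δ 0.014).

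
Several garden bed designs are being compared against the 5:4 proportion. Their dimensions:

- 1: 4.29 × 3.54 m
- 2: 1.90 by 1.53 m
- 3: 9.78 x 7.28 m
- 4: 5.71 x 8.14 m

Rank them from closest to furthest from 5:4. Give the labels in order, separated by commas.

Ratios: 1 = 4.29 / 3.54 ≈ 1.212; 2 = 1.90 / 1.53 ≈ 1.242; 3 = 9.78 / 7.28 ≈ 1.343; 4 = 8.14 / 5.71 ≈ 1.426.
|Δ from 1.250|: 1 0.038; 2 0.008; 3 0.093; 4 0.176.

2, 1, 3, 4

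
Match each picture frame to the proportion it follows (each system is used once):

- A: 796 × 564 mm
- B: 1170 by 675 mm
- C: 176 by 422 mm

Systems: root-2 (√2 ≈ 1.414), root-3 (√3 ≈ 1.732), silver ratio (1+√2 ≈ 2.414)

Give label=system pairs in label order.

Ratios: A ≈ 1.411; B ≈ 1.733; C ≈ 2.398.
Targets: root-2 ≈ 1.414; root-3 ≈ 1.732; silver ratio ≈ 2.414.

A=root-2, B=root-3, C=silver ratio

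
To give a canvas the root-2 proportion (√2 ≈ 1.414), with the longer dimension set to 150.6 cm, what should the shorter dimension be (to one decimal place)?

root-2 ≈ 1.41421.
Shorter side = 150.6 ÷ 1.41421 ≈ 106.491 → 106.5 cm.

106.5 cm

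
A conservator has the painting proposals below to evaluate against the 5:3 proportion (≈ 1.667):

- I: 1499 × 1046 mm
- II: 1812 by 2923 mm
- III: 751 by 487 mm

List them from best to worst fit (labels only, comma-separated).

II, III, I

Ratios: I = 1499 / 1046 ≈ 1.433; II = 2923 / 1812 ≈ 1.613; III = 751 / 487 ≈ 1.542.
|Δ from 1.667|: I 0.234; II 0.054; III 0.125.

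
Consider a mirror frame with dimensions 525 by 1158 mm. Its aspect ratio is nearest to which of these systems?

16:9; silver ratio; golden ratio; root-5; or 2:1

root-5

Ratio = 1158 / 525 ≈ 2.206.
Distances: 16:9 1.778 (Δ 0.428); silver ratio 2.414 (Δ 0.208); golden ratio 1.618 (Δ 0.588); root-5 2.236 (Δ 0.030); 2:1 2.000 (Δ 0.206).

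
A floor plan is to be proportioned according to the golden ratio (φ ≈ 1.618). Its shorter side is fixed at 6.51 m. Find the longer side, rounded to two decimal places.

golden ratio ≈ 1.61803.
Longer side = 6.51 × 1.61803 ≈ 10.5334 → 10.53 m.

10.53 m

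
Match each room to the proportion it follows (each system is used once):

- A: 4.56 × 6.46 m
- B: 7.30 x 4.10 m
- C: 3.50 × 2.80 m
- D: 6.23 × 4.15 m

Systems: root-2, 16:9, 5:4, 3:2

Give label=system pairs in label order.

Ratios: A ≈ 1.417; B ≈ 1.780; C ≈ 1.250; D ≈ 1.501.
Targets: root-2 ≈ 1.414; 16:9 ≈ 1.778; 5:4 ≈ 1.250; 3:2 ≈ 1.500.

A=root-2, B=16:9, C=5:4, D=3:2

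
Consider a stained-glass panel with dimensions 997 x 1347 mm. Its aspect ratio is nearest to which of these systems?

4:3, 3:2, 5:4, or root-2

1347/997 ≈ 1.351. Nearest candidates are 4:3 (1.333, off by 0.018) and root-2 (1.414, off by 0.063).

4:3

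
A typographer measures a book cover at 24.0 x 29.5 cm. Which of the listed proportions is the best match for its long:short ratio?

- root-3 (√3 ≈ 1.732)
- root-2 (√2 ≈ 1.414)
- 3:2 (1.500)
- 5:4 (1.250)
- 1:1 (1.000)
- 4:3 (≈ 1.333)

5:4

Ratio = 29.5 / 24.0 ≈ 1.229.
Distances: root-3 1.732 (Δ 0.503); root-2 1.414 (Δ 0.185); 3:2 1.500 (Δ 0.271); 5:4 1.250 (Δ 0.021); 1:1 1.000 (Δ 0.229); 4:3 1.333 (Δ 0.104).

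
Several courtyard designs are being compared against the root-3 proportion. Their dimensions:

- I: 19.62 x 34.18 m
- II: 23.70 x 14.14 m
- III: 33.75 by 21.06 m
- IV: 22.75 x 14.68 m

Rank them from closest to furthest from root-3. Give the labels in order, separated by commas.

Ratios: I = 34.18 / 19.62 ≈ 1.742; II = 23.70 / 14.14 ≈ 1.676; III = 33.75 / 21.06 ≈ 1.603; IV = 22.75 / 14.68 ≈ 1.550.
|Δ from 1.732|: I 0.010; II 0.056; III 0.129; IV 0.182.

I, II, III, IV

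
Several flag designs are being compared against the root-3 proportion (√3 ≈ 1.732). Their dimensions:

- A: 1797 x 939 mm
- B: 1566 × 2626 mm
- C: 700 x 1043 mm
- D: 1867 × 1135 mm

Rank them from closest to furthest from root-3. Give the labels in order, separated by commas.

B, D, A, C

A: 1797/939 ≈ 1.914 → |1.914 − 1.732| = 0.182
B: 2626/1566 ≈ 1.677 → |1.677 − 1.732| = 0.055
C: 1043/700 ≈ 1.490 → |1.490 − 1.732| = 0.242
D: 1867/1135 ≈ 1.645 → |1.645 − 1.732| = 0.087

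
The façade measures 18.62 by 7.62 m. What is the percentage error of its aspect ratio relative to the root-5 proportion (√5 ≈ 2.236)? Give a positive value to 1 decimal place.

9.3%

Ratio = 18.62 / 7.62 ≈ 2.4436.
Ideal root-5 ≈ 2.2361. |2.4436 − 2.2361| / 2.2361 ≈ 9.28% → 9.3%.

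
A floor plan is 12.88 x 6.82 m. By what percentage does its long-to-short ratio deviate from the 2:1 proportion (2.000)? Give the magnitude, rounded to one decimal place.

Ratio = 12.88 / 6.82 ≈ 1.8886.
Ideal 2:1 = 2.0000. |1.8886 − 2.0000| / 2.0000 ≈ 5.57% → 5.6%.

5.6%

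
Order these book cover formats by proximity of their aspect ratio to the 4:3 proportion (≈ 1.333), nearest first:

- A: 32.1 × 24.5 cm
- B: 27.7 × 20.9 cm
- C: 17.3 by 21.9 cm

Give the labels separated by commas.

B, A, C

A: 32.1/24.5 ≈ 1.310 → |1.310 − 1.333| = 0.023
B: 27.7/20.9 ≈ 1.325 → |1.325 − 1.333| = 0.008
C: 21.9/17.3 ≈ 1.266 → |1.266 − 1.333| = 0.067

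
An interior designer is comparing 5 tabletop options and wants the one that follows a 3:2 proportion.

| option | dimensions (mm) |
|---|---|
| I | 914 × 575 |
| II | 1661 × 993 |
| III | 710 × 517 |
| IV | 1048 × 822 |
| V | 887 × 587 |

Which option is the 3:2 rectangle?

Target 3:2 ≈ 1.500.
I: 1.590 (Δ0.090)  II: 1.673 (Δ0.173)  III: 1.373 (Δ0.127)  IV: 1.275 (Δ0.225)  V: 1.511 (Δ0.011)

V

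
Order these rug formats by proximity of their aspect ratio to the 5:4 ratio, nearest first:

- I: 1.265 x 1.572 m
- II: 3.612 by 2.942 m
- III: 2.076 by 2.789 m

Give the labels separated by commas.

I, II, III

I: 1.572/1.265 ≈ 1.243 → |1.243 − 1.250| = 0.007
II: 3.612/2.942 ≈ 1.228 → |1.228 − 1.250| = 0.022
III: 2.789/2.076 ≈ 1.343 → |1.343 − 1.250| = 0.093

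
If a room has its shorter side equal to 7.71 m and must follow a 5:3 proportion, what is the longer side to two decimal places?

12.85 m

5:3 ≈ 1.66667.
Longer side = 7.71 × 1.66667 ≈ 12.8500 → 12.85 m.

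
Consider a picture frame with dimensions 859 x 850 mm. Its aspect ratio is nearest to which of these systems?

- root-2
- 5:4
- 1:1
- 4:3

859/850 ≈ 1.011. Nearest candidates are 1:1 (1.000, off by 0.011) and 5:4 (1.250, off by 0.239).

1:1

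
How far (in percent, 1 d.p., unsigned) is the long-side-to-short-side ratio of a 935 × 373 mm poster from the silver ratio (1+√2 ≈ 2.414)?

3.8%

Ratio = 935 / 373 ≈ 2.5067.
Ideal silver ratio ≈ 2.4142. |2.5067 − 2.4142| / 2.4142 ≈ 3.83% → 3.8%.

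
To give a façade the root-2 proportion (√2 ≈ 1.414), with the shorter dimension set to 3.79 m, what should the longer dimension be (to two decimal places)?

5.36 m

root-2 ≈ 1.41421.
Longer side = 3.79 × 1.41421 ≈ 5.3599 → 5.36 m.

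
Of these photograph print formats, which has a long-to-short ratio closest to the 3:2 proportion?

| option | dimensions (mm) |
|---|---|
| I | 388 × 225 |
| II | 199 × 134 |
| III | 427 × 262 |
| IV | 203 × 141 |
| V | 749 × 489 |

Target 3:2 ≈ 1.500.
I: 1.724 (Δ0.224)  II: 1.485 (Δ0.015)  III: 1.630 (Δ0.130)  IV: 1.440 (Δ0.060)  V: 1.532 (Δ0.032)

II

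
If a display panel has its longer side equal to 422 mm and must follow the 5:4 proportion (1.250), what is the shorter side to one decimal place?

337.6 mm

5:4 = 1.25000.
Shorter side = 422 ÷ 1.25000 ≈ 337.600 → 337.6 mm.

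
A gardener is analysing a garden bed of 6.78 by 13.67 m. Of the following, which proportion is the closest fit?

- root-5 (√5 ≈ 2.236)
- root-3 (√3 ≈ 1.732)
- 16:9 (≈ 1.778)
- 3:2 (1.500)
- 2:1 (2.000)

2:1

13.67/6.78 ≈ 2.016. Nearest candidates are 2:1 (2.000, off by 0.016) and root-5 (2.236, off by 0.220).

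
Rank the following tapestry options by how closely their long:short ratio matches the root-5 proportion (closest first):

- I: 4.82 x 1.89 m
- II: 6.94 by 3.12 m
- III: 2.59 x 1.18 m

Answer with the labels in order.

II, III, I

Ratios: I = 4.82 / 1.89 ≈ 2.550; II = 6.94 / 3.12 ≈ 2.224; III = 2.59 / 1.18 ≈ 2.195.
|Δ from 2.236|: I 0.314; II 0.012; III 0.041.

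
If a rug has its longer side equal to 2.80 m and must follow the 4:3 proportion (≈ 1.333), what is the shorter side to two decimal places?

4:3 ≈ 1.33333.
Shorter side = 2.80 ÷ 1.33333 ≈ 2.1000 → 2.10 m.

2.10 m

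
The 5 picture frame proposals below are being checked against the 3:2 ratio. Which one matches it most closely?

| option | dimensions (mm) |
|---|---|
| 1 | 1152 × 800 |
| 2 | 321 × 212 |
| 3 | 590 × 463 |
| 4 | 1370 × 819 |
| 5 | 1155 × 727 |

2

Ratios (long/short): 1 ≈ 1.440; 2 ≈ 1.514; 3 ≈ 1.274; 4 ≈ 1.673; 5 ≈ 1.589.
3:2 ≈ 1.500; option 2 is nearest (Δ 0.014).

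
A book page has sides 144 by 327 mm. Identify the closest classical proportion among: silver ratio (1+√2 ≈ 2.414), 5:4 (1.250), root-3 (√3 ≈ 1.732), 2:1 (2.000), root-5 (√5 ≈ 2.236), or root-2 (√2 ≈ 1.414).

327/144 ≈ 2.271. Nearest candidates are root-5 (2.236, off by 0.035) and silver ratio (2.414, off by 0.143).

root-5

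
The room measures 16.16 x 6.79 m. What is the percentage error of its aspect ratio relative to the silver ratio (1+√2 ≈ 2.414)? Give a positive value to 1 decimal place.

Ratio = 16.16 / 6.79 ≈ 2.3800.
Ideal silver ratio ≈ 2.4142. |2.3800 − 2.4142| / 2.4142 ≈ 1.42% → 1.4%.

1.4%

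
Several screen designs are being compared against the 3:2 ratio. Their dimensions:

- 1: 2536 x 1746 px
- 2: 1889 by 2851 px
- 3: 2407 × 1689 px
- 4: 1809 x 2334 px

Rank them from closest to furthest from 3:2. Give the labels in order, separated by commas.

Ratios: 1 = 2536 / 1746 ≈ 1.452; 2 = 2851 / 1889 ≈ 1.509; 3 = 2407 / 1689 ≈ 1.425; 4 = 2334 / 1809 ≈ 1.290.
|Δ from 1.500|: 1 0.048; 2 0.009; 3 0.075; 4 0.210.

2, 1, 3, 4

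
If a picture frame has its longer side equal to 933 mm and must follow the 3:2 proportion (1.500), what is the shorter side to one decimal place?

622.0 mm

3:2 = 1.50000.
Shorter side = 933 ÷ 1.50000 ≈ 622.000 → 622.0 mm.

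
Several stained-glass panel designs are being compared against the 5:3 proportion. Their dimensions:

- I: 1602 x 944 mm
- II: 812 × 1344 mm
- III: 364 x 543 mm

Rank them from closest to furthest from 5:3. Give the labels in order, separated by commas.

II, I, III

Ratios: I = 1602 / 944 ≈ 1.697; II = 1344 / 812 ≈ 1.655; III = 543 / 364 ≈ 1.492.
|Δ from 1.667|: I 0.030; II 0.012; III 0.175.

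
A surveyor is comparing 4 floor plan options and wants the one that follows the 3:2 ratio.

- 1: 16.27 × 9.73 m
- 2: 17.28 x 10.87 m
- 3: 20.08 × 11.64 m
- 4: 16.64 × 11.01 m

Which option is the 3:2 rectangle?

Ratios (long/short): 1 ≈ 1.672; 2 ≈ 1.590; 3 ≈ 1.725; 4 ≈ 1.511.
3:2 ≈ 1.500; option 4 is nearest (Δ 0.011).

4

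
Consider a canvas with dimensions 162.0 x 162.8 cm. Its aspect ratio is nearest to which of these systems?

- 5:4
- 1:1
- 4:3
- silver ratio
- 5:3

1:1

Ratio = 162.8 / 162.0 ≈ 1.005.
Distances: 5:4 1.250 (Δ 0.245); 1:1 1.000 (Δ 0.005); 4:3 1.333 (Δ 0.328); silver ratio 2.414 (Δ 1.409); 5:3 1.667 (Δ 0.662).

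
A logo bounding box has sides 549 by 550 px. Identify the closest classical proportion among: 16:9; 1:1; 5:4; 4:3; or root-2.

1:1

Ratio = 550 / 549 ≈ 1.002.
Distances: 16:9 1.778 (Δ 0.776); 1:1 1.000 (Δ 0.002); 5:4 1.250 (Δ 0.248); 4:3 1.333 (Δ 0.331); root-2 1.414 (Δ 0.412).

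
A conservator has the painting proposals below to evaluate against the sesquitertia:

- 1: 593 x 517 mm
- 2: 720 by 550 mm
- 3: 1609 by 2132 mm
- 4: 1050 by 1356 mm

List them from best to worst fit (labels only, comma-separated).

3, 2, 4, 1

Ratios: 1 = 593 / 517 ≈ 1.147; 2 = 720 / 550 ≈ 1.309; 3 = 2132 / 1609 ≈ 1.325; 4 = 1356 / 1050 ≈ 1.291.
|Δ from 1.333|: 1 0.186; 2 0.024; 3 0.008; 4 0.042.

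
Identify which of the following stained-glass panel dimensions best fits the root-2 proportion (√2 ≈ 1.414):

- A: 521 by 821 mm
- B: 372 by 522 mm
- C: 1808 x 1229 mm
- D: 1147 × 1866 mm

Target root-2 ≈ 1.414.
A: 1.576 (Δ0.162)  B: 1.403 (Δ0.011)  C: 1.471 (Δ0.057)  D: 1.627 (Δ0.213)

B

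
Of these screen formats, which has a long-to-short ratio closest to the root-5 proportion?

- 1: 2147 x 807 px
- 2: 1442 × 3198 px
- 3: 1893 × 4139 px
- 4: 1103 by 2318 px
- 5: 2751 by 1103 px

Target root-5 ≈ 2.236.
1: 2.660 (Δ0.424)  2: 2.218 (Δ0.018)  3: 2.186 (Δ0.050)  4: 2.102 (Δ0.134)  5: 2.494 (Δ0.258)

2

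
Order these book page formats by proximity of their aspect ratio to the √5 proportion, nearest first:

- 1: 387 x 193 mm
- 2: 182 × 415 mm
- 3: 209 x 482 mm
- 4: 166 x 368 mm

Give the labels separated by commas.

4, 2, 3, 1

1: 387/193 ≈ 2.005 → |2.005 − 2.236| = 0.231
2: 415/182 ≈ 2.280 → |2.280 − 2.236| = 0.044
3: 482/209 ≈ 2.306 → |2.306 − 2.236| = 0.070
4: 368/166 ≈ 2.217 → |2.217 − 2.236| = 0.019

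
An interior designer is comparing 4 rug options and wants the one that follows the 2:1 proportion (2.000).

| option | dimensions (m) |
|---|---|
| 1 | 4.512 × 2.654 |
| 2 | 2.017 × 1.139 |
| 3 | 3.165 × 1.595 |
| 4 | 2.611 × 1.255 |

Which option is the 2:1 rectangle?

3

Ratios (long/short): 1 ≈ 1.700; 2 ≈ 1.771; 3 ≈ 1.984; 4 ≈ 2.080.
2:1 ≈ 2.000; option 3 is nearest (Δ 0.016).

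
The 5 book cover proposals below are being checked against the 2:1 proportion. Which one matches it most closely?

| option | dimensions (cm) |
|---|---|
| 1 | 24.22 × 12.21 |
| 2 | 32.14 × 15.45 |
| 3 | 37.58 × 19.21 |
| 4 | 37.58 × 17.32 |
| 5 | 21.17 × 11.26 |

1

Target 2:1 ≈ 2.000.
1: 1.984 (Δ0.016)  2: 2.080 (Δ0.080)  3: 1.956 (Δ0.044)  4: 2.170 (Δ0.170)  5: 1.880 (Δ0.120)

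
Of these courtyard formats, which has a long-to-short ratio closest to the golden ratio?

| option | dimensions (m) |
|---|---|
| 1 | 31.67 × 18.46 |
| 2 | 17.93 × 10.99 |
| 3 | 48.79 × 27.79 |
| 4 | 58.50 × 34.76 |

2

Ratios (long/short): 1 ≈ 1.716; 2 ≈ 1.631; 3 ≈ 1.756; 4 ≈ 1.683.
golden ratio ≈ 1.618; option 2 is nearest (Δ 0.013).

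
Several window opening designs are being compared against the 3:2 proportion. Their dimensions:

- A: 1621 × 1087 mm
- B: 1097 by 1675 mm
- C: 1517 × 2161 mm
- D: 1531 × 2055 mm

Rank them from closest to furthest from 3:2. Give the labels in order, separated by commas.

A, B, C, D

Ratios: A = 1621 / 1087 ≈ 1.491; B = 1675 / 1097 ≈ 1.527; C = 2161 / 1517 ≈ 1.425; D = 2055 / 1531 ≈ 1.342.
|Δ from 1.500|: A 0.009; B 0.027; C 0.075; D 0.158.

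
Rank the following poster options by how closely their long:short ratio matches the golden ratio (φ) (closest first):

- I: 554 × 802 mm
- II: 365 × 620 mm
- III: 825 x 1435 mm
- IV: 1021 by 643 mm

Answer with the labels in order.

IV, II, III, I

I: 802/554 ≈ 1.448 → |1.448 − 1.618| = 0.170
II: 620/365 ≈ 1.699 → |1.699 − 1.618| = 0.081
III: 1435/825 ≈ 1.739 → |1.739 − 1.618| = 0.121
IV: 1021/643 ≈ 1.588 → |1.588 − 1.618| = 0.030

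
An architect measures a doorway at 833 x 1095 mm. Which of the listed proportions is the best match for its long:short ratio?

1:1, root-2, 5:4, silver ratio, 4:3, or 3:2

Ratio = 1095 / 833 ≈ 1.315.
Distances: 1:1 1.000 (Δ 0.315); root-2 1.414 (Δ 0.099); 5:4 1.250 (Δ 0.065); silver ratio 2.414 (Δ 1.099); 4:3 1.333 (Δ 0.018); 3:2 1.500 (Δ 0.185).

4:3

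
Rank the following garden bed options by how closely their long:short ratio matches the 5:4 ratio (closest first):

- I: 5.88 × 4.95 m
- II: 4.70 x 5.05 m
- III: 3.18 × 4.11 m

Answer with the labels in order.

I: 5.88/4.95 ≈ 1.188 → |1.188 − 1.250| = 0.062
II: 5.05/4.70 ≈ 1.074 → |1.074 − 1.250| = 0.176
III: 4.11/3.18 ≈ 1.292 → |1.292 − 1.250| = 0.042

III, I, II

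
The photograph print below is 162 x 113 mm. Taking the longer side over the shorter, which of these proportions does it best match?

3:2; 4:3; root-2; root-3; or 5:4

162/113 ≈ 1.434. Nearest candidates are root-2 (1.414, off by 0.020) and 3:2 (1.500, off by 0.066).

root-2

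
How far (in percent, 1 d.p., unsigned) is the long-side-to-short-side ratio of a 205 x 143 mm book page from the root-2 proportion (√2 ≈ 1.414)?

1.4%

Ratio = 205 / 143 ≈ 1.4336.
Ideal root-2 ≈ 1.4142. |1.4336 − 1.4142| / 1.4142 ≈ 1.37% → 1.4%.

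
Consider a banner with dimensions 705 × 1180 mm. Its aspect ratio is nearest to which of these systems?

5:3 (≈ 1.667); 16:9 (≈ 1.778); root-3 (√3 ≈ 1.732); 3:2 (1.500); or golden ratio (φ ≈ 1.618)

5:3

1180/705 ≈ 1.674. Nearest candidates are 5:3 (1.667, off by 0.007) and golden ratio (1.618, off by 0.056).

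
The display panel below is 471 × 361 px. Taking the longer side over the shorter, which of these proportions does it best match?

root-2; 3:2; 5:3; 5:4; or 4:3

Ratio = 471 / 361 ≈ 1.305.
Distances: root-2 1.414 (Δ 0.109); 3:2 1.500 (Δ 0.195); 5:3 1.667 (Δ 0.362); 5:4 1.250 (Δ 0.055); 4:3 1.333 (Δ 0.028).

4:3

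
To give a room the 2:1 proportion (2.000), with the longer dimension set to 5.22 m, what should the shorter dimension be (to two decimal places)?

2.61 m

2:1 = 2.00000.
Shorter side = 5.22 ÷ 2.00000 ≈ 2.6100 → 2.61 m.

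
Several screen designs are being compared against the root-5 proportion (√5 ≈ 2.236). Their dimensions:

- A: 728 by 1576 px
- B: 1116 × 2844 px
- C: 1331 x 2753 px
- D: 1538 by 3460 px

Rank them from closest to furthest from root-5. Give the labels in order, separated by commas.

D, A, C, B

Ratios: A = 1576 / 728 ≈ 2.165; B = 2844 / 1116 ≈ 2.548; C = 2753 / 1331 ≈ 2.068; D = 3460 / 1538 ≈ 2.250.
|Δ from 2.236|: A 0.071; B 0.312; C 0.168; D 0.014.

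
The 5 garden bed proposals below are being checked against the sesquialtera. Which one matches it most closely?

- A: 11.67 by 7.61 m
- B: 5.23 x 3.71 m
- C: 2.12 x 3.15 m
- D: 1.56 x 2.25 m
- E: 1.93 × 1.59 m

C

Target 3:2 ≈ 1.500.
A: 1.534 (Δ0.034)  B: 1.410 (Δ0.090)  C: 1.486 (Δ0.014)  D: 1.442 (Δ0.058)  E: 1.214 (Δ0.286)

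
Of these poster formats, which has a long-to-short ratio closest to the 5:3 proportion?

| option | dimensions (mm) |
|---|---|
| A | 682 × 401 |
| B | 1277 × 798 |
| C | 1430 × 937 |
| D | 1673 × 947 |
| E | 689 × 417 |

E

Ratios (long/short): A ≈ 1.701; B ≈ 1.600; C ≈ 1.526; D ≈ 1.767; E ≈ 1.652.
5:3 ≈ 1.667; option E is nearest (Δ 0.015).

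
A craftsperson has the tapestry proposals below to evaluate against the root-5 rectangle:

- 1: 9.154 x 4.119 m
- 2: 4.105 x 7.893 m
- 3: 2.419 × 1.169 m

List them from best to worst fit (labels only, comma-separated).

1, 3, 2

Ratios: 1 = 9.154 / 4.119 ≈ 2.222; 2 = 7.893 / 4.105 ≈ 1.923; 3 = 2.419 / 1.169 ≈ 2.069.
|Δ from 2.236|: 1 0.014; 2 0.313; 3 0.167.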